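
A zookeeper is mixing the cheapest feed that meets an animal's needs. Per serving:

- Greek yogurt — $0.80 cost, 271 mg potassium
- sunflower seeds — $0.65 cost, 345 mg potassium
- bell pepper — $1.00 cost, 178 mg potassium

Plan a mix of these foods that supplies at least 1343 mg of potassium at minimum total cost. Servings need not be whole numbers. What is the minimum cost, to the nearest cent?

Cost per mg of potassium: sunflower seeds $0.0019, Greek yogurt $0.0030, bell pepper $0.0056.
With no serving limits, use only sunflower seeds: 1343 mg / 345 mg = 3.893 servings × $0.65 = $2.53.

$2.53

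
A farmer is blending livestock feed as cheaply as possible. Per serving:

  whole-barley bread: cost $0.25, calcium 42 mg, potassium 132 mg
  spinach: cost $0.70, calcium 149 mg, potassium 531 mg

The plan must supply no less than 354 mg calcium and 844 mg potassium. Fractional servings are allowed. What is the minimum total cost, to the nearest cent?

$1.66

A basic optimal solution has at most two foods positive. Try each food alone and each pair with both targets met exactly.
whole-barley bread only: max(354/42, 844/132) = 8.429 servings → $2.11.
spinach only: max(354/149, 844/531) = 2.376 servings → $1.66.
whole-barley bread + spinach with both targets exact would need a negative amount; discard.
So the least-cost plan costs $1.66.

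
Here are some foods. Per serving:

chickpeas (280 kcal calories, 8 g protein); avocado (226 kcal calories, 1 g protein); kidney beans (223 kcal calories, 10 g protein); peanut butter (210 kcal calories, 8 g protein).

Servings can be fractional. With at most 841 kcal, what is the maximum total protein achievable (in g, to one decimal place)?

37.7 g

Protein per kcal: kidney beans 0.04484, peanut butter 0.0381, chickpeas 0.02857, avocado 0.004425.
With no serving limits, spend the whole calories allowance on kidney beans: 841 kcal / 223 kcal × 10 g = 37.7 g.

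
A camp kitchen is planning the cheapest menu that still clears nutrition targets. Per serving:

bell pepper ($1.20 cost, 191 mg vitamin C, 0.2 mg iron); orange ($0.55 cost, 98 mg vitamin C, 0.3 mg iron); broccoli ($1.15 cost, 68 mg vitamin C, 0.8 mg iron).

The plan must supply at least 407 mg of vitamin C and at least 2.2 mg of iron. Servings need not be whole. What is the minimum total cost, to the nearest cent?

For a min-cost LP with two ≥-constraints, a basic feasible solution has at most two positive variables.
bell pepper only: max(407/191, 2.2/0.2) = 11 servings → $13.20.
orange only: max(407/98, 2.2/0.3) = 7.333 servings → $4.03.
broccoli only: max(407/68, 2.2/0.8) = 5.985 servings → $6.88.
bell pepper + orange: intersection lies outside the first quadrant.
bell pepper + broccoli with both tight: 1.264 servings and 2.434 servings → $4.32.
orange + broccoli with both tight: 3.034 servings and 1.612 servings → $3.52.
Cheapest feasible corner: $3.52.

$3.52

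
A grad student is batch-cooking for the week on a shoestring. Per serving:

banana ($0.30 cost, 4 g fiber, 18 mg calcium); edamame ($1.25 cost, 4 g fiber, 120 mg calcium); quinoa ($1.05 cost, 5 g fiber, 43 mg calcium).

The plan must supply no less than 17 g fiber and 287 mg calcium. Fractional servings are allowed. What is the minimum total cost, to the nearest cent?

An LP optimum is at a vertex; with two nutrient constraints at most two foods are used. Check each candidate.
banana only: max(17/4, 287/18) = 15.94 servings → $4.78.
edamame only: max(17/4, 287/120) = 4.25 servings → $5.31.
quinoa only: max(17/5, 287/43) = 6.674 servings → $7.01.
banana + edamame with both tight: 2.186 servings and 2.064 servings → $3.24.
banana + quinoa with both targets exact would need a negative amount; discard.
edamame + quinoa with both tight: 1.645 servings and 2.084 servings → $4.24.
So the least-cost plan costs $3.24.

$3.24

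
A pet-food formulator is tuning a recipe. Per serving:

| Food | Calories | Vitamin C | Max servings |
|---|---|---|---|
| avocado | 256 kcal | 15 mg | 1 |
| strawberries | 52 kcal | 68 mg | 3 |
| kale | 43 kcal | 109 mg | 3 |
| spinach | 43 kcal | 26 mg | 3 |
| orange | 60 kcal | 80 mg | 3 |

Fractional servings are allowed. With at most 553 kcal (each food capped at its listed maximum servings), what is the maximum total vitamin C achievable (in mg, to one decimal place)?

Vitamin C per kcal: kale 2.535, orange 1.333, strawberries 1.308, spinach 0.6047, avocado 0.05859.
Take 3 servings of kale: uses 129 kcal, +327.0 mg vitamin C (running total 327.0 mg).
Take 3 servings of orange: uses 180 kcal, +240.0 mg vitamin C (running total 567.0 mg).
Take 3 servings of strawberries: uses 156 kcal, +204.0 mg vitamin C (running total 771.0 mg).
Take 2.047 servings of spinach: uses 88 kcal, +53.2 mg vitamin C (running total 824.2 mg).
Greedy by best ratio exhausts the calories allowance optimally: 824.2 mg.

824.2 mg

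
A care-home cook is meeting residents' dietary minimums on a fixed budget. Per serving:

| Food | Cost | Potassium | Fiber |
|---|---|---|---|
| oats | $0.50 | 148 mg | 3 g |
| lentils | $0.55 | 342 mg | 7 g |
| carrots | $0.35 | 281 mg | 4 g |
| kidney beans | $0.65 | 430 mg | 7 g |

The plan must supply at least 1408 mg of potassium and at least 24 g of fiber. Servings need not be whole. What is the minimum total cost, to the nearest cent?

With two linear requirements the optimum uses one or two foods; enumerate the corners.
oats only: max(1408/148, 24/3) = 9.514 servings → $4.76.
lentils only: max(1408/342, 24/7) = 4.117 servings → $2.26.
carrots only: max(1408/281, 24/4) = 6 servings → $2.10.
kidney beans only: max(1408/430, 24/7) = 3.429 servings → $2.23.
oats + lentils: the both-tight solution has a negative serving — not a feasible corner.
oats + carrots with both tight: 4.43 servings and 2.677 servings → $3.15.
oats + kidney beans with both tight: 1.827 servings and 2.646 servings → $2.63.
lentils + carrots with both tight: 1.856 servings and 2.751 servings → $1.98.
lentils + kidney beans with both tight: 0.7532 servings and 2.675 servings → $2.15.
carrots + kidney beans with both targets exact would need a negative amount; discard.
So the least-cost plan costs $1.98.

$1.98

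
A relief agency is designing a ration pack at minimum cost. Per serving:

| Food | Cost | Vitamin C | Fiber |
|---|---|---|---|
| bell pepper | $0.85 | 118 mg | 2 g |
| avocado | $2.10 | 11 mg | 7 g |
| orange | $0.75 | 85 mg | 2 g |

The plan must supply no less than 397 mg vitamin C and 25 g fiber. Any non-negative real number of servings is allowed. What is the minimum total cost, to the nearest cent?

$8.16

An LP optimum is at a vertex; with two nutrient constraints at most two foods are used. Check each candidate.
bell pepper only: max(397/118, 25/2) = 12.5 servings → $10.62.
avocado only: max(397/11, 25/7) = 36.09 servings → $75.79.
orange only: max(397/85, 25/2) = 12.5 servings → $9.38.
bell pepper + avocado with both tight: 3.114 servings and 2.682 servings → $8.28.
bell pepper + orange: intersection lies outside the first quadrant.
avocado + orange with both tight: 2.323 servings and 4.37 servings → $8.16.
Cheapest feasible corner: $8.16.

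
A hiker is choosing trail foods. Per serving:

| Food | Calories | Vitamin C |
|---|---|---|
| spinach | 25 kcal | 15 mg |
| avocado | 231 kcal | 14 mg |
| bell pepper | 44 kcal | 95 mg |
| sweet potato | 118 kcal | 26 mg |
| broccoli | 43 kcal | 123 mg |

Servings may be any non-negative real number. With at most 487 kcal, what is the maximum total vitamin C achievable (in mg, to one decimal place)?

Vitamin C per kcal: broccoli 2.86, bell pepper 2.159, spinach 0.6, sweet potato 0.2203, avocado 0.06061.
With no serving limits, spend the whole calories allowance on broccoli: 487 kcal / 43 kcal × 123 mg = 1393.0 mg.

1393.0 mg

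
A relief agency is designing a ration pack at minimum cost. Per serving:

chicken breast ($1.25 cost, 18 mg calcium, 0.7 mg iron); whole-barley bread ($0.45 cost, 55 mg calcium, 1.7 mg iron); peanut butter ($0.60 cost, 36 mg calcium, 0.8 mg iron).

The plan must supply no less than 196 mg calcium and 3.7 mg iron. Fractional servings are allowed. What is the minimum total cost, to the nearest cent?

$1.60

With two linear requirements the optimum uses one or two foods; enumerate the corners.
chicken breast only: max(196/18, 3.7/0.7) = 10.89 servings → $13.61.
whole-barley bread only: max(196/55, 3.7/1.7) = 3.564 servings → $1.60.
peanut butter only: max(196/36, 3.7/0.8) = 5.444 servings → $3.27.
chicken breast + whole-barley bread with both targets exact would need a negative amount; discard.
chicken breast + peanut butter: intersection lies outside the first quadrant.
whole-barley bread + peanut butter with both targets exact would need a negative amount; discard.
Cheapest feasible corner: $1.60.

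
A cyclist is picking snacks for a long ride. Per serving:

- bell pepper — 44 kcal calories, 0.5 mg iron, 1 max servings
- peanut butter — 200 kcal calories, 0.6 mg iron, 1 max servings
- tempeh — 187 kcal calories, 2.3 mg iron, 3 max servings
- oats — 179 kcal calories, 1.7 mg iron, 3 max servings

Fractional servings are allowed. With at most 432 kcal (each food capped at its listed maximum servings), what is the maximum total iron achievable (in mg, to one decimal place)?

5.3 mg

Iron per kcal: tempeh 0.0123, bell pepper 0.01136, oats 0.009497, peanut butter 0.003.
Take 2.31 servings of tempeh: uses 432 kcal, +5.3 mg iron (running total 5.3 mg).
Filling greedily by iron-per-kcal is optimal for one linear limit, giving 5.3 mg.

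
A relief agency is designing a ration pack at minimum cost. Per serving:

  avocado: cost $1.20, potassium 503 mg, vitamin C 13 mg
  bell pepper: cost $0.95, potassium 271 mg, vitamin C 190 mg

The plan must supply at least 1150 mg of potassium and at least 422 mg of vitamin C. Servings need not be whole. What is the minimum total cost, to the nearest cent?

$3.39

avocado only: max(1150/503, 422/13) = 32.46 servings → $38.95.
bell pepper only: max(1150/271, 422/190) = 4.244 servings → $4.03.
avocado + bell pepper with both tight: 1.131 servings and 2.144 servings → $3.39.
So the least-cost plan costs $3.39.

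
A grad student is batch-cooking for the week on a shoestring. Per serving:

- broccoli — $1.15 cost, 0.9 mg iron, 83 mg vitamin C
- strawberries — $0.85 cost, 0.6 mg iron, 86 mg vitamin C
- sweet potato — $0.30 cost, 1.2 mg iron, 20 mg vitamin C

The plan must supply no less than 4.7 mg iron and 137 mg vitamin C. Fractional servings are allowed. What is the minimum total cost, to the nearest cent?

broccoli only: max(4.7/0.9, 137/83) = 5.222 servings → $6.01.
strawberries only: max(4.7/0.6, 137/86) = 7.833 servings → $6.66.
sweet potato only: max(4.7/1.2, 137/20) = 6.85 servings → $2.06.
broccoli + strawberries: intersection lies outside the first quadrant.
broccoli + sweet potato with both tight: 0.8627 servings and 3.27 servings → $1.97.
strawberries + sweet potato with both tight: 0.7719 servings and 3.531 servings → $1.72.
Cheapest feasible corner: $1.72.

$1.72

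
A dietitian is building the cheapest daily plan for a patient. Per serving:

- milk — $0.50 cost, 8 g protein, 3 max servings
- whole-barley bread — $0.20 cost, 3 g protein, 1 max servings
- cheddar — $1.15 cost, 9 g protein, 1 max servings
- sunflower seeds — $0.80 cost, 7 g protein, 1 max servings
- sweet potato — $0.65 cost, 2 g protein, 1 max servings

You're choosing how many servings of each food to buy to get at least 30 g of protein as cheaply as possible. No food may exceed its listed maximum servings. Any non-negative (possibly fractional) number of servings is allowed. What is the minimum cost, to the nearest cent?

$2.04

Cost per g of protein: milk $0.0625, whole-barley bread $0.0667, sunflower seeds $0.1143, cheddar $0.1278, sweet potato $0.3250.
Take 3 servings of milk: +24.0 g protein for $1.50 (total $1.50, still need 6.0 g).
Take 1 serving of whole-barley bread: +3.0 g protein for $0.20 (total $1.70, still need 3.0 g).
Take 0.4286 servings of sunflower seeds: +3.0 g protein for $0.34 (total $2.04, still need 0.0 g).
Filling from the cheapest source first is optimal under one linear minimum: $2.04.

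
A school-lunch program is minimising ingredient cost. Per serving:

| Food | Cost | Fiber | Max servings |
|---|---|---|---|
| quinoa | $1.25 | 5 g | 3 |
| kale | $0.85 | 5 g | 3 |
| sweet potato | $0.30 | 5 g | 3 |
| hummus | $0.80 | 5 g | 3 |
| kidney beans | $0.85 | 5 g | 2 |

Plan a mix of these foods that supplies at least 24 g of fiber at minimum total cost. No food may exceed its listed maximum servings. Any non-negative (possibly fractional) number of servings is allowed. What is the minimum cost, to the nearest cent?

$2.34

Cost per g of fiber: sweet potato $0.0600, hummus $0.1600, kale $0.1700, kidney beans $0.1700, quinoa $0.2500.
Take 3 servings of sweet potato: +15.0 g fiber for $0.90 (total $0.90, still need 9.0 g).
Take 1.8 servings of hummus: +9.0 g fiber for $1.44 (total $2.34, still need 0.0 g).
Greedy by cheapest-per-g is optimal for a single linear constraint, so the minimum cost is $2.34.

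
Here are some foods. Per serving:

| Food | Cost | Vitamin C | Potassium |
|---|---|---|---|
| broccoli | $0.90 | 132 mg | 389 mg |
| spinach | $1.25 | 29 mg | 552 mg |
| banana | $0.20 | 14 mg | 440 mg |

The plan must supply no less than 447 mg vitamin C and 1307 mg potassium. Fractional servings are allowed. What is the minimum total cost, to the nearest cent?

$3.05

Check every corner: each single food scaled to meet both minima, and each pair solved so both constraints bind.
broccoli only: max(447/132, 1307/389) = 3.386 servings → $3.05.
spinach only: max(447/29, 1307/552) = 15.41 servings → $19.27.
banana only: max(447/14, 1307/440) = 31.93 servings → $6.39.
broccoli + spinach: the both-tight solution has a negative serving — not a feasible corner.
broccoli + banana: the both-tight solution has a negative serving — not a feasible corner.
spinach + banana: the both-tight solution has a negative serving — not a feasible corner.
Cheapest feasible corner: $3.05.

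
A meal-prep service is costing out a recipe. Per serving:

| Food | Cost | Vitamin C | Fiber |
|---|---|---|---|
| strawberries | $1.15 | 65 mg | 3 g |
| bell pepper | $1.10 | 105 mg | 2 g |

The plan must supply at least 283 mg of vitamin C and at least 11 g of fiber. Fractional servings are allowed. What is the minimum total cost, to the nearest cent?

At the optimum either one food covers both requirements or two foods hit both targets exactly; no other combination can be cheaper.
strawberries only: max(283/65, 11/3) = 4.354 servings → $5.01.
bell pepper only: max(283/105, 11/2) = 5.5 servings → $6.05.
strawberries + bell pepper with both tight: 3.184 servings and 0.7243 servings → $4.46.
So the least-cost plan costs $4.46.

$4.46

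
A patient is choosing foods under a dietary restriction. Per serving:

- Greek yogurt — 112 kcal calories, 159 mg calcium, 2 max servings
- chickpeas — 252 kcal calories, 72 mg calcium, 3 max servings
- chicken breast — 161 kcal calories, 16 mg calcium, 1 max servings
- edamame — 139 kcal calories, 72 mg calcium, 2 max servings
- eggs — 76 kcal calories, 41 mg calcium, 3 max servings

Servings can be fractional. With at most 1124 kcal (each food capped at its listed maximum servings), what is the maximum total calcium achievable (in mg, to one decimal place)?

697.6 mg

Calcium per kcal: Greek yogurt 1.42, eggs 0.5395, edamame 0.518, chickpeas 0.2857, chicken breast 0.09938.
Take 2 servings of Greek yogurt: uses 224 kcal, +318.0 mg calcium (running total 318.0 mg).
Take 3 servings of eggs: uses 228 kcal, +123.0 mg calcium (running total 441.0 mg).
Take 2 servings of edamame: uses 278 kcal, +144.0 mg calcium (running total 585.0 mg).
Take 1.563 servings of chickpeas: uses 394 kcal, +112.6 mg calcium (running total 697.6 mg).
Filling greedily by calcium-per-kcal is optimal for one linear limit, giving 697.6 mg.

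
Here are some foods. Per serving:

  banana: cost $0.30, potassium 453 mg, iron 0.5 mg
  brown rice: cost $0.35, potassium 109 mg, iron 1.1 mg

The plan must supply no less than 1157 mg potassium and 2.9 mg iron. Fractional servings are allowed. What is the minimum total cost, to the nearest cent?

Two binding constraints pin down two serving amounts, so the optimal mix uses at most two foods. The candidates are each food alone (scaled to the tighter of potassium/iron) and each pair with both constraints tight.
banana only: max(1157/453, 2.9/0.5) = 5.8 servings → $1.74.
brown rice only: max(1157/109, 2.9/1.1) = 10.61 servings → $3.72.
banana + brown rice with both tight: 2.155 servings and 1.657 servings → $1.23.
So the least-cost plan costs $1.23.

$1.23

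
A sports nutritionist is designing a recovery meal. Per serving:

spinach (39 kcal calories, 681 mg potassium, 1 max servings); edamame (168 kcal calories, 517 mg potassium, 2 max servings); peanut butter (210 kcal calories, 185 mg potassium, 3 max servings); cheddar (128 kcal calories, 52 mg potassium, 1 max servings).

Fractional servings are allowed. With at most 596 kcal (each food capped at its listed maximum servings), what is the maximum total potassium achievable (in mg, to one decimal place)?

Potassium per kcal: spinach 17.46, edamame 3.077, peanut butter 0.881, cheddar 0.4062.
Take 1 serving of spinach: uses 39 kcal, +681.0 mg potassium (running total 681.0 mg).
Take 2 servings of edamame: uses 336 kcal, +1034.0 mg potassium (running total 1715.0 mg).
Take 1.052 servings of peanut butter: uses 221 kcal, +194.7 mg potassium (running total 1909.7 mg).
Filling greedily by potassium-per-kcal is optimal for one linear limit, giving 1909.7 mg.

1909.7 mg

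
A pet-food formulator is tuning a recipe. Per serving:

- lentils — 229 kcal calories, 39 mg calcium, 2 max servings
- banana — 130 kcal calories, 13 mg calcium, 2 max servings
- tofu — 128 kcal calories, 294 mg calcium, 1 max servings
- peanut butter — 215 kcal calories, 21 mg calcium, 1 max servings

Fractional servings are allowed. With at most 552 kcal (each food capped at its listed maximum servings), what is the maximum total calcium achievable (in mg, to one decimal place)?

366.2 mg

Calcium per kcal: tofu 2.297, lentils 0.1703, banana 0.1, peanut butter 0.09767.
Take 1 serving of tofu: uses 128 kcal, +294.0 mg calcium (running total 294.0 mg).
Take 1.852 servings of lentils: uses 424 kcal, +72.2 mg calcium (running total 366.2 mg).
Filling greedily by calcium-per-kcal is optimal for one linear limit, giving 366.2 mg.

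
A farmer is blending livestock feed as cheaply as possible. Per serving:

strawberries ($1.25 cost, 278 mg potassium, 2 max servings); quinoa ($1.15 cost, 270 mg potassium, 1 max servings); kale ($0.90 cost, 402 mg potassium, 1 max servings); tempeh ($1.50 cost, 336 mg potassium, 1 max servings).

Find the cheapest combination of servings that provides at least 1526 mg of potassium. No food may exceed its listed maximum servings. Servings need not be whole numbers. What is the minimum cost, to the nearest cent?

Cost per mg of potassium: kale $0.0022, quinoa $0.0043, tempeh $0.0045, strawberries $0.0045.
Take 1 serving of kale: +402.0 mg potassium for $0.90 (total $0.90, still need 1124.0 mg).
Take 1 serving of quinoa: +270.0 mg potassium for $1.15 (total $2.05, still need 854.0 mg).
Take 1 serving of tempeh: +336.0 mg potassium for $1.50 (total $3.55, still need 518.0 mg).
Take 1.863 servings of strawberries: +518.0 mg potassium for $2.33 (total $5.88, still need 0.0 mg).
Greedy by cheapest-per-mg is optimal for a single linear constraint, so the minimum cost is $5.88.

$5.88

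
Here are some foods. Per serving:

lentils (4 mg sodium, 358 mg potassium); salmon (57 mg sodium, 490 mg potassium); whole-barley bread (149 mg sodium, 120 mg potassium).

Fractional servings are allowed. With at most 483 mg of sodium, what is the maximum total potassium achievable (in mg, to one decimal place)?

Potassium per mg sodium: lentils 89.5, salmon 8.596, whole-barley bread 0.8054.
With no serving limits, spend the whole sodium allowance on lentils: 483 mg / 4 mg × 358 mg = 43228.5 mg.

43228.5 mg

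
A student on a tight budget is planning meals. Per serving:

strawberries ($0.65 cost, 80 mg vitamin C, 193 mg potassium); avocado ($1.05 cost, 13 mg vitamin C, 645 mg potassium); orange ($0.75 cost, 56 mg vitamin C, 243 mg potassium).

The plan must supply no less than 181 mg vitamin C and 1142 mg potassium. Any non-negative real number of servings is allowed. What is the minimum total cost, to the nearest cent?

For a min-cost LP with two ≥-constraints, a basic feasible solution has at most two positive variables.
strawberries only: max(181/80, 1142/193) = 5.917 servings → $3.85.
avocado only: max(181/13, 1142/645) = 13.92 servings → $14.62.
orange only: max(181/56, 1142/243) = 4.7 servings → $3.52.
strawberries + avocado with both tight: 2.076 servings and 1.149 servings → $2.56.
strawberries + orange with both targets exact would need a negative amount; discard.
avocado + orange with both tight: 0.6058 servings and 3.092 servings → $2.95.
Cheapest feasible corner: $2.56.

$2.56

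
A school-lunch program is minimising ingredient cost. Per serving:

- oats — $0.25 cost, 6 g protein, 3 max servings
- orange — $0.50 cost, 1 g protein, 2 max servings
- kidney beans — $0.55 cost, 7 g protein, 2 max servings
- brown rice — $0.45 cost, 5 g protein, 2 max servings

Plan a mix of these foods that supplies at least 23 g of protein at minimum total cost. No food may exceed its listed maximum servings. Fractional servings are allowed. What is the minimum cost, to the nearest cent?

Cost per g of protein: oats $0.0417, kidney beans $0.0786, brown rice $0.0900, orange $0.5000.
Take 3 servings of oats: +18.0 g protein for $0.75 (total $0.75, still need 5.0 g).
Take 0.7143 servings of kidney beans: +5.0 g protein for $0.39 (total $1.14, still need 0.0 g).
Greedy by cheapest-per-g is optimal for a single linear constraint, so the minimum cost is $1.14.

$1.14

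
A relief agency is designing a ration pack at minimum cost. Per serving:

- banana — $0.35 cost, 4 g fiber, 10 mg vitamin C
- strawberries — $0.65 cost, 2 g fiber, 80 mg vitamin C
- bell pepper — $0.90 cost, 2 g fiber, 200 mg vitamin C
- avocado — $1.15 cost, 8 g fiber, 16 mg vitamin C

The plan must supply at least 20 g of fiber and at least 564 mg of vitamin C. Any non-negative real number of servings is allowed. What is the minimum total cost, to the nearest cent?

Compare the cost at each extreme point of the feasible region.
banana only: max(20/4, 564/10) = 56.4 servings → $19.74.
strawberries only: max(20/2, 564/80) = 10 servings → $6.50.
bell pepper only: max(20/2, 564/200) = 10 servings → $9.00.
avocado only: max(20/8, 564/16) = 35.25 servings → $40.54.
banana + strawberries with both tight: 1.573 servings and 6.853 servings → $5.01.
banana + bell pepper with both tight: 3.682 servings and 2.636 servings → $3.66.
banana + avocado: the both-tight solution has a negative serving — not a feasible corner.
strawberries + bell pepper with both targets exact would need a negative amount; discard.
strawberries + avocado with both tight: 6.895 servings and 0.7763 servings → $5.37.
bell pepper + avocado with both tight: 2.673 servings and 1.832 servings → $4.51.
So the least-cost plan costs $3.66.

$3.66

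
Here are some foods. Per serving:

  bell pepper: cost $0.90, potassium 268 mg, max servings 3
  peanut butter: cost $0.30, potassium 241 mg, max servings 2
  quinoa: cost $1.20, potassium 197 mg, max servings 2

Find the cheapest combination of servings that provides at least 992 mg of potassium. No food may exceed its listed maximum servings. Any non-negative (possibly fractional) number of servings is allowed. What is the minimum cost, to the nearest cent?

Cost per mg of potassium: peanut butter $0.0012, bell pepper $0.0034, quinoa $0.0061.
Take 2 servings of peanut butter: +482.0 mg potassium for $0.60 (total $0.60, still need 510.0 mg).
Take 1.903 servings of bell pepper: +510.0 mg potassium for $1.71 (total $2.31, still need 0.0 mg).
Filling from the cheapest source first is optimal under one linear minimum: $2.31.

$2.31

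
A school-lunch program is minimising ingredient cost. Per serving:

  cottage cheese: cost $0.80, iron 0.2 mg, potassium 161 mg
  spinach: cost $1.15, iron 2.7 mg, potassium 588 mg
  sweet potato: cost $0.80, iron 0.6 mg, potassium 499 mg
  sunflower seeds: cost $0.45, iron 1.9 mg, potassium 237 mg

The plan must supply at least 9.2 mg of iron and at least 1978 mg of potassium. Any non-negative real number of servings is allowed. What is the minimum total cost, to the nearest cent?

An LP optimum is at a vertex; with two nutrient constraints at most two foods are used. Check each candidate.
cottage cheese only: max(9.2/0.2, 1978/161) = 46 servings → $36.80.
spinach only: max(9.2/2.7, 1978/588) = 3.407 servings → $3.92.
sweet potato only: max(9.2/0.6, 1978/499) = 15.33 servings → $12.27.
sunflower seeds only: max(9.2/1.9, 1978/237) = 8.346 servings → $3.76.
cottage cheese + spinach: intersection lies outside the first quadrant.
cottage cheese + sweet potato: intersection lies outside the first quadrant.
cottage cheese + sunflower seeds with both tight: 6.104 servings and 4.2 servings → $6.77.
spinach + sweet potato: intersection lies outside the first quadrant.
spinach + sunflower seeds with both tight: 3.306 servings and 0.1446 servings → $3.87.
sweet potato + sunflower seeds with both tight: 1.958 servings and 4.224 servings → $3.47.
So the least-cost plan costs $3.47.

$3.47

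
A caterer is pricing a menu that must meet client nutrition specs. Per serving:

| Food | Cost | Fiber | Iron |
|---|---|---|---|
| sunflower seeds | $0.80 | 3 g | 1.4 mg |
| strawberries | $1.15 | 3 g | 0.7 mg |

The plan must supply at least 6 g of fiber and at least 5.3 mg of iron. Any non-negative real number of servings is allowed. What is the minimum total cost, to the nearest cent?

$3.03

With two linear requirements the optimum uses one or two foods; enumerate the corners.
sunflower seeds only: max(6/3, 5.3/1.4) = 3.786 servings → $3.03.
strawberries only: max(6/3, 5.3/0.7) = 7.571 servings → $8.71.
sunflower seeds + strawberries: the both-tight solution has a negative serving — not a feasible corner.
Cheapest feasible corner: $3.03.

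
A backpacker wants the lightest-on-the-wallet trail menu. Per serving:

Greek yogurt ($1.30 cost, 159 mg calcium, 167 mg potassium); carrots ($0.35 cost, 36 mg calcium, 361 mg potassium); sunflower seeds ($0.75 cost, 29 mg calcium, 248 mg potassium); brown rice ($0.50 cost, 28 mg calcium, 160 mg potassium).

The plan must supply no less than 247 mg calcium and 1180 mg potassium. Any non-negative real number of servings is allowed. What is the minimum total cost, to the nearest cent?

Greek yogurt only: max(247/159, 1180/167) = 7.066 servings → $9.19.
carrots only: max(247/36, 1180/361) = 6.861 servings → $2.40.
sunflower seeds only: max(247/29, 1180/248) = 8.517 servings → $6.39.
brown rice only: max(247/28, 1180/160) = 8.821 servings → $4.41.
Greek yogurt + carrots with both tight: 0.9085 servings and 2.848 servings → $2.18.
Greek yogurt + sunflower seeds with both tight: 0.7816 servings and 4.232 servings → $4.19.
Greek yogurt + brown rice with both tight: 0.3121 servings and 7.049 servings → $3.93.
carrots + sunflower seeds: the both-tight solution has a negative serving — not a feasible corner.
carrots + brown rice: the both-tight solution has a negative serving — not a feasible corner.
sunflower seeds + brown rice with both targets exact would need a negative amount; discard.
Cheapest feasible corner: $2.18.

$2.18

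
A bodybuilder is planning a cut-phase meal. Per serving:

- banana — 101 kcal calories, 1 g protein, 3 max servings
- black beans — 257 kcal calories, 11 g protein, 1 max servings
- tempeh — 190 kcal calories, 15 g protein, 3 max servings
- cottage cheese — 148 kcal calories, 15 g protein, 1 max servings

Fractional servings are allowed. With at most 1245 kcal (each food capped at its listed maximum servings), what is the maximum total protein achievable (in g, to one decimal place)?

Protein per kcal: cottage cheese 0.1014, tempeh 0.07895, black beans 0.0428, banana 0.009901.
Take 1 serving of cottage cheese: uses 148 kcal, +15.0 g protein (running total 15.0 g).
Take 3 servings of tempeh: uses 570 kcal, +45.0 g protein (running total 60.0 g).
Take 1 serving of black beans: uses 257 kcal, +11.0 g protein (running total 71.0 g).
Take 2.673 servings of banana: uses 270 kcal, +2.7 g protein (running total 73.7 g).
Greedy by best ratio exhausts the calories allowance optimally: 73.7 g.

73.7 g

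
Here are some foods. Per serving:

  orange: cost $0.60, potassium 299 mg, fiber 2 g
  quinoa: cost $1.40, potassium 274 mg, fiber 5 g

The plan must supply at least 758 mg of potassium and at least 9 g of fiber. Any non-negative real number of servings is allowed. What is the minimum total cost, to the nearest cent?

orange only: max(758/299, 9/2) = 4.5 servings → $2.70.
quinoa only: max(758/274, 9/5) = 2.766 servings → $3.87.
orange + quinoa with both tight: 1.398 servings and 1.241 servings → $2.58.
The minimum over all feasible corners is $2.58.

$2.58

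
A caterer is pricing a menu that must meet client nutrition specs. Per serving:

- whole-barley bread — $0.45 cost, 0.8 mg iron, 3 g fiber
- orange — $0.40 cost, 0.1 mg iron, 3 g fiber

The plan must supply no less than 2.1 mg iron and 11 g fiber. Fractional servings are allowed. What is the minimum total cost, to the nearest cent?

whole-barley bread only: max(2.1/0.8, 11/3) = 3.667 servings → $1.65.
orange only: max(2.1/0.1, 11/3) = 21 servings → $8.40.
whole-barley bread + orange with both tight: 2.476 servings and 1.19 servings → $1.59.
The minimum over all feasible corners is $1.59.

$1.59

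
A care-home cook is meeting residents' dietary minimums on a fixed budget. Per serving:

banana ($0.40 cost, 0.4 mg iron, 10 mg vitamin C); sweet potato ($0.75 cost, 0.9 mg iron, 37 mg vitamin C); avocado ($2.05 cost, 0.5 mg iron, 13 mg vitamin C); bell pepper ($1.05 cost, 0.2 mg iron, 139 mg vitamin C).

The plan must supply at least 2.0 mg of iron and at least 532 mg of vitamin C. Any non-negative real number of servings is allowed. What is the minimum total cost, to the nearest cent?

Check every corner: each single food scaled to meet both minima, and each pair solved so both constraints bind.
banana only: max(2.0/0.4, 532/10) = 53.2 servings → $21.28.
sweet potato only: max(2.0/0.9, 532/37) = 14.38 servings → $10.78.
avocado only: max(2.0/0.5, 532/13) = 40.92 servings → $83.89.
bell pepper only: max(2.0/0.2, 532/139) = 10 servings → $10.50.
banana + sweet potato: intersection lies outside the first quadrant.
banana + avocado: intersection lies outside the first quadrant.
banana + bell pepper with both tight: 3.201 servings and 3.597 servings → $5.06.
sweet potato + avocado: intersection lies outside the first quadrant.
sweet potato + bell pepper with both tight: 1.458 servings and 3.439 servings → $4.70.
avocado + bell pepper with both tight: 2.565 servings and 3.587 servings → $9.03.
The minimum over all feasible corners is $4.70.

$4.70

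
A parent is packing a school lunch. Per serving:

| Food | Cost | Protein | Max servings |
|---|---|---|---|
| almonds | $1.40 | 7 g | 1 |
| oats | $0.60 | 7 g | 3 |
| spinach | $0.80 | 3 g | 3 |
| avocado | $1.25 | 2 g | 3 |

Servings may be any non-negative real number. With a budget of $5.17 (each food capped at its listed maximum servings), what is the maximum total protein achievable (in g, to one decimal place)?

Protein per dollar: oats 11.67, almonds 5, spinach 3.75, avocado 1.6.
Take 3 servings of oats: spends $1.80, +21.0 g protein (running total 21.0 g).
Take 1 serving of almonds: spends $1.40, +7.0 g protein (running total 28.0 g).
Take 2.462 servings of spinach: spends $1.97, +7.4 g protein (running total 35.4 g).
Filling greedily by protein-per-dollar is optimal for one linear limit, giving 35.4 g.

35.4 g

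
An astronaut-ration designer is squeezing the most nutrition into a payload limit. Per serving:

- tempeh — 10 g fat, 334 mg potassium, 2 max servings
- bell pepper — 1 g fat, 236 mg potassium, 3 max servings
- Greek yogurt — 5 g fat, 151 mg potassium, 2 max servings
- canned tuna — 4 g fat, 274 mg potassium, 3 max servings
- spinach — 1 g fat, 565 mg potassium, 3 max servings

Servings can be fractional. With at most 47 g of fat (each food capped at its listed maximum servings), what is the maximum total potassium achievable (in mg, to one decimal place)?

Potassium per g fat: spinach 565, bell pepper 236, canned tuna 68.5, tempeh 33.4, Greek yogurt 30.2.
Take 3 servings of spinach: uses 3 g fat, +1695.0 mg potassium (running total 1695.0 mg).
Take 3 servings of bell pepper: uses 3 g fat, +708.0 mg potassium (running total 2403.0 mg).
Take 3 servings of canned tuna: uses 12 g fat, +822.0 mg potassium (running total 3225.0 mg).
Take 2 servings of tempeh: uses 20 g fat, +668.0 mg potassium (running total 3893.0 mg).
Take 1.8 servings of Greek yogurt: uses 9 g fat, +271.8 mg potassium (running total 4164.8 mg).
Filling greedily by potassium-per-g fat is optimal for one linear limit, giving 4164.8 mg.

4164.8 mg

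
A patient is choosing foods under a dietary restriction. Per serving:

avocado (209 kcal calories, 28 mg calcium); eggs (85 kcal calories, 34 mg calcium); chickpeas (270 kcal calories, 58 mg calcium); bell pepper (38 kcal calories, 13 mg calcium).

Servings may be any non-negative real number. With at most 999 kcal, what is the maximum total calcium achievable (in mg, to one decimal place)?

Calcium per kcal: eggs 0.4, bell pepper 0.3421, chickpeas 0.2148, avocado 0.134.
With no serving limits, spend the whole calories allowance on eggs: 999 kcal / 85 kcal × 34 mg = 399.6 mg.

399.6 mg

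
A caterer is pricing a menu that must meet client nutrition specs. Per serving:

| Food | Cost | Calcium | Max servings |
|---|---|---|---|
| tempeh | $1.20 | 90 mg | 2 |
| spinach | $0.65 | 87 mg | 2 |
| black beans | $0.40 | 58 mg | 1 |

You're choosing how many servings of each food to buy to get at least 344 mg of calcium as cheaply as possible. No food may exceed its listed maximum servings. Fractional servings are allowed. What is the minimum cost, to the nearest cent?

$3.19

Cost per mg of calcium: black beans $0.0069, spinach $0.0075, tempeh $0.0133.
Take 1 serving of black beans: +58.0 mg calcium for $0.40 (total $0.40, still need 286.0 mg).
Take 2 servings of spinach: +174.0 mg calcium for $1.30 (total $1.70, still need 112.0 mg).
Take 1.244 servings of tempeh: +112.0 mg calcium for $1.49 (total $3.19, still need 0.0 mg).
Greedy by cheapest-per-mg is optimal for a single linear constraint, so the minimum cost is $3.19.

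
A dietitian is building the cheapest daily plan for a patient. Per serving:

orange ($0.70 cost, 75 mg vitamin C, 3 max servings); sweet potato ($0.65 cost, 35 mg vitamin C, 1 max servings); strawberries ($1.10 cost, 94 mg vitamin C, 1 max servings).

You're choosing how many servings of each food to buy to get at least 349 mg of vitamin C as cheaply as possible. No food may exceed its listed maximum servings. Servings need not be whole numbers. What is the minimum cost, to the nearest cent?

Cost per mg of vitamin C: orange $0.0093, strawberries $0.0117, sweet potato $0.0186.
Take 3 servings of orange: +225.0 mg vitamin C for $2.10 (total $2.10, still need 124.0 mg).
Take 1 serving of strawberries: +94.0 mg vitamin C for $1.10 (total $3.20, still need 30.0 mg).
Take 0.8571 servings of sweet potato: +30.0 mg vitamin C for $0.56 (total $3.76, still need 0.0 mg).
Filling from the cheapest source first is optimal under one linear minimum: $3.76.

$3.76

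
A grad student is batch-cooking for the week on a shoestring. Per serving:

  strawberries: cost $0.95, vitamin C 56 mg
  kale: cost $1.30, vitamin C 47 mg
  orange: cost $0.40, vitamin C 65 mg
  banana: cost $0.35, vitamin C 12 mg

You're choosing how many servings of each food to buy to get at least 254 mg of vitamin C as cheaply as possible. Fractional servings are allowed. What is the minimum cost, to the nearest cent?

$1.56

Cost per mg of vitamin C: orange $0.0062, strawberries $0.0170, kale $0.0277, banana $0.0292.
With no serving limits, use only orange: 254 mg / 65 mg = 3.908 servings × $0.40 = $1.56.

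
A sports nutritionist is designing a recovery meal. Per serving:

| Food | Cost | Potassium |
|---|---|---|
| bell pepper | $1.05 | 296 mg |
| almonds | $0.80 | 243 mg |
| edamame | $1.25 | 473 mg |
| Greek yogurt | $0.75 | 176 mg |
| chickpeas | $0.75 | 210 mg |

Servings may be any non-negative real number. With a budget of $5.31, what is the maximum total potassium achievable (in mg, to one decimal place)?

2009.3 mg

Potassium per dollar: edamame 378.4, almonds 303.8, bell pepper 281.9, chickpeas 280, Greek yogurt 234.7.
With no serving limits, spend the whole cost allowance on edamame: $5.31 / $1.25 × 473 mg = 2009.3 mg.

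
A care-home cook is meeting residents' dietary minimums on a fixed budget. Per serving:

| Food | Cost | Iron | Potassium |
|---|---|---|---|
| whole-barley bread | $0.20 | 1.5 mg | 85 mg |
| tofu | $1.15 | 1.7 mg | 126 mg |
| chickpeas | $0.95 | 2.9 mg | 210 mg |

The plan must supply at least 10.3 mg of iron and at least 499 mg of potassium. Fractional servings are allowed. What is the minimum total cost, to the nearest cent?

This is a tiny linear program; its minimum lies at a vertex of the feasible set. List the vertices and price them.
whole-barley bread only: max(10.3/1.5, 499/85) = 6.867 servings → $1.37.
tofu only: max(10.3/1.7, 499/126) = 6.059 servings → $6.97.
chickpeas only: max(10.3/2.9, 499/210) = 3.552 servings → $3.37.
whole-barley bread + tofu: the both-tight solution has a negative serving — not a feasible corner.
whole-barley bread + chickpeas: the both-tight solution has a negative serving — not a feasible corner.
tofu + chickpeas with both targets exact would need a negative amount; discard.
Cheapest feasible corner: $1.37.

$1.37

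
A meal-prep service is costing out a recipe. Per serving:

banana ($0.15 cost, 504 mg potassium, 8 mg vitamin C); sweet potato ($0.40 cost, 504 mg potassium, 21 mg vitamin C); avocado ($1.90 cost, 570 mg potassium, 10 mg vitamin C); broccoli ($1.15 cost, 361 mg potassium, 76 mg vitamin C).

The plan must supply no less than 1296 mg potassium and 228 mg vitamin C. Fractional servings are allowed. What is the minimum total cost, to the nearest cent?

Compare the cost at each extreme point of the feasible region.
banana only: max(1296/504, 228/8) = 28.5 servings → $4.28.
sweet potato only: max(1296/504, 228/21) = 10.86 servings → $4.34.
avocado only: max(1296/570, 228/10) = 22.8 servings → $43.32.
broccoli only: max(1296/361, 228/76) = 3.59 servings → $4.13.
banana + sweet potato: the both-tight solution has a negative serving — not a feasible corner.
banana + avocado with both targets exact would need a negative amount; discard.
banana + broccoli with both tight: 0.4571 servings and 2.952 servings → $3.46.
sweet potato + avocado: the both-tight solution has a negative serving — not a feasible corner.
sweet potato + broccoli with both tight: 0.5269 servings and 2.854 servings → $3.49.
avocado + broccoli with both tight: 0.4077 servings and 2.946 servings → $4.16.
Cheapest feasible corner: $3.46.

$3.46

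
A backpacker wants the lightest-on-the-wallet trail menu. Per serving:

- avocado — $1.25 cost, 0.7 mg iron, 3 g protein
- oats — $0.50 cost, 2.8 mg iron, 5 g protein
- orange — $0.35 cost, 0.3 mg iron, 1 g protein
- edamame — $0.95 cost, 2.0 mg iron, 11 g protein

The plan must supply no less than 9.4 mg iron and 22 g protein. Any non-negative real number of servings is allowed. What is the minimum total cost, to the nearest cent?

$2.09

Minimising a linear cost over {iron ≥ 9.4, protein ≥ 22, servings ≥ 0} — the optimum is at a vertex, using one or two foods.
avocado only: max(9.4/0.7, 22/3) = 13.43 servings → $16.79.
oats only: max(9.4/2.8, 22/5) = 4.4 servings → $2.20.
orange only: max(9.4/0.3, 22/1) = 31.33 servings → $10.97.
edamame only: max(9.4/2.0, 22/11) = 4.7 servings → $4.46.
avocado + oats with both tight: 2.98 servings and 2.612 servings → $5.03.
avocado + orange: intersection lies outside the first quadrant.
avocado + edamame: intersection lies outside the first quadrant.
oats + orange with both tight: 2.154 servings and 11.23 servings → $5.01.
oats + edamame with both tight: 2.856 servings and 0.7019 servings → $2.09.
orange + edamame: the both-tight solution has a negative serving — not a feasible corner.
The minimum over all feasible corners is $2.09.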